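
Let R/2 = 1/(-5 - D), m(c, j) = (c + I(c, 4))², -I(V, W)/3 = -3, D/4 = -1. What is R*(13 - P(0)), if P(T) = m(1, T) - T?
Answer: 174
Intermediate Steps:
D = -4 (D = 4*(-1) = -4)
I(V, W) = 9 (I(V, W) = -3*(-3) = 9)
m(c, j) = (9 + c)² (m(c, j) = (c + 9)² = (9 + c)²)
P(T) = 100 - T (P(T) = (9 + 1)² - T = 10² - T = 100 - T)
R = -2 (R = 2/(-5 - 1*(-4)) = 2/(-5 + 4) = 2/(-1) = 2*(-1) = -2)
R*(13 - P(0)) = -2*(13 - (100 - 1*0)) = -2*(13 - (100 + 0)) = -2*(13 - 1*100) = -2*(13 - 100) = -2*(-87) = 174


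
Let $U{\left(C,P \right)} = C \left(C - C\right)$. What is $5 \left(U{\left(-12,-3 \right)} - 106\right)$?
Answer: $-530$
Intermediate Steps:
$U{\left(C,P \right)} = 0$ ($U{\left(C,P \right)} = C 0 = 0$)
$5 \left(U{\left(-12,-3 \right)} - 106\right) = 5 \left(0 - 106\right) = 5 \left(-106\right) = -530$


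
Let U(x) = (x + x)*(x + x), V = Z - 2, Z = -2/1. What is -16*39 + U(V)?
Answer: -560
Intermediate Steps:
Z = -2 (Z = -2*1 = -2)
V = -4 (V = -2 - 2 = -4)
U(x) = 4*x² (U(x) = (2*x)*(2*x) = 4*x²)
-16*39 + U(V) = -16*39 + 4*(-4)² = -624 + 4*16 = -624 + 64 = -560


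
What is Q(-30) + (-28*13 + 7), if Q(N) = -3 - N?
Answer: -330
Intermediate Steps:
Q(-30) + (-28*13 + 7) = (-3 - 1*(-30)) + (-28*13 + 7) = (-3 + 30) + (-364 + 7) = 27 - 357 = -330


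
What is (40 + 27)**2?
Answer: 4489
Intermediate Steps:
(40 + 27)**2 = 67**2 = 4489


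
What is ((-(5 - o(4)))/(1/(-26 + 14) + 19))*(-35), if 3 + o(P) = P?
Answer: 1680/227 ≈ 7.4009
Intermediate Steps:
o(P) = -3 + P
((-(5 - o(4)))/(1/(-26 + 14) + 19))*(-35) = ((-(5 - (-3 + 4)))/(1/(-26 + 14) + 19))*(-35) = ((-(5 - 1*1))/(1/(-12) + 19))*(-35) = ((-(5 - 1))/(-1/12 + 19))*(-35) = ((-1*4)/(227/12))*(-35) = ((12/227)*(-4))*(-35) = -48/227*(-35) = 1680/227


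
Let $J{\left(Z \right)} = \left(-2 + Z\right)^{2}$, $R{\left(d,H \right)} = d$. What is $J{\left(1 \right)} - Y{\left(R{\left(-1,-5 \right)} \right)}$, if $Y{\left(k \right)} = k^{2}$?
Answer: $0$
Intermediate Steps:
$J{\left(1 \right)} - Y{\left(R{\left(-1,-5 \right)} \right)} = \left(-2 + 1\right)^{2} - \left(-1\right)^{2} = \left(-1\right)^{2} - 1 = 1 - 1 = 0$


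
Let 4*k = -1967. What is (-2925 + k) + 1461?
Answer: -7823/4 ≈ -1955.8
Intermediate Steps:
k = -1967/4 (k = (1/4)*(-1967) = -1967/4 ≈ -491.75)
(-2925 + k) + 1461 = (-2925 - 1967/4) + 1461 = -13667/4 + 1461 = -7823/4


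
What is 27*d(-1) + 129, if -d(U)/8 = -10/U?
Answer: -2031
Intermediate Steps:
d(U) = 80/U (d(U) = -(-80)/U = 80/U)
27*d(-1) + 129 = 27*(80/(-1)) + 129 = 27*(80*(-1)) + 129 = 27*(-80) + 129 = -2160 + 129 = -2031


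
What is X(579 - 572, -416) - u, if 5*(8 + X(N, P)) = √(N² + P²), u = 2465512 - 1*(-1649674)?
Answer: -4115194 + √173105/5 ≈ -4.1151e+6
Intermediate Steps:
u = 4115186 (u = 2465512 + 1649674 = 4115186)
X(N, P) = -8 + √(N² + P²)/5
X(579 - 572, -416) - u = (-8 + √((579 - 572)² + (-416)²)/5) - 1*4115186 = (-8 + √(7² + 173056)/5) - 4115186 = (-8 + √(49 + 173056)/5) - 4115186 = (-8 + √173105/5) - 4115186 = -4115194 + √173105/5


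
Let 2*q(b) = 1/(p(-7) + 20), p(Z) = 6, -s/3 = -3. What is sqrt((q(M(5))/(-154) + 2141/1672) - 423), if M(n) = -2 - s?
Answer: I*sqrt(610181670098)/38038 ≈ 20.536*I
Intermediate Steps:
s = 9 (s = -3*(-3) = 9)
M(n) = -11 (M(n) = -2 - 1*9 = -2 - 9 = -11)
q(b) = 1/52 (q(b) = 1/(2*(6 + 20)) = (1/2)/26 = (1/2)*(1/26) = 1/52)
sqrt((q(M(5))/(-154) + 2141/1672) - 423) = sqrt(((1/52)/(-154) + 2141/1672) - 423) = sqrt(((1/52)*(-1/154) + 2141*(1/1672)) - 423) = sqrt((-1/8008 + 2141/1672) - 423) = sqrt(48703/38038 - 423) = sqrt(-16041371/38038) = I*sqrt(610181670098)/38038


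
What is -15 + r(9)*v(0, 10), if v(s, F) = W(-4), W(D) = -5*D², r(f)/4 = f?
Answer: -2895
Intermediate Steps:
r(f) = 4*f
v(s, F) = -80 (v(s, F) = -5*(-4)² = -5*16 = -80)
-15 + r(9)*v(0, 10) = -15 + (4*9)*(-80) = -15 + 36*(-80) = -15 - 2880 = -2895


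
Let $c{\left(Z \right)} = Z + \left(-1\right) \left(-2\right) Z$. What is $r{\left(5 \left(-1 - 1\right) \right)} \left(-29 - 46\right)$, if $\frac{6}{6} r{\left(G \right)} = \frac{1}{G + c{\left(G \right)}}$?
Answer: $\frac{15}{8} \approx 1.875$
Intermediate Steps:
$c{\left(Z \right)} = 3 Z$ ($c{\left(Z \right)} = Z + 2 Z = 3 Z$)
$r{\left(G \right)} = \frac{1}{4 G}$ ($r{\left(G \right)} = \frac{1}{G + 3 G} = \frac{1}{4 G}$)
$r{\left(5 \left(-1 - 1\right) \right)} \left(-29 - 46\right) = \frac{1}{4 \cdot 5 \left(-1 - 1\right)} \left(-29 - 46\right) = \frac{1}{4 \cdot 5 \left(-2\right)} \left(-75\right) = \frac{1}{4 \left(-10\right)} \left(-75\right) = \frac{1}{4} \left(- \frac{1}{10}\right) \left(-75\right) = \left(- \frac{1}{40}\right) \left(-75\right) = \frac{15}{8}$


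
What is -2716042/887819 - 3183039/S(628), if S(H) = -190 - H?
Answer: 2823740779585/726235942 ≈ 3888.2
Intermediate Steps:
-2716042/887819 - 3183039/S(628) = -2716042/887819 - 3183039/(-190 - 1*628) = -2716042*1/887819 - 3183039/(-190 - 628) = -2716042/887819 - 3183039/(-818) = -2716042/887819 - 3183039*(-1/818) = -2716042/887819 + 3183039/818 = 2823740779585/726235942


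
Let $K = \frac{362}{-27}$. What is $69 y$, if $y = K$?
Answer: $- \frac{8326}{9} \approx -925.11$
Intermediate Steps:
$K = - \frac{362}{27}$ ($K = 362 \left(- \frac{1}{27}\right) = - \frac{362}{27} \approx -13.407$)
$y = - \frac{362}{27} \approx -13.407$
$69 y = 69 \left(- \frac{362}{27}\right) = - \frac{8326}{9}$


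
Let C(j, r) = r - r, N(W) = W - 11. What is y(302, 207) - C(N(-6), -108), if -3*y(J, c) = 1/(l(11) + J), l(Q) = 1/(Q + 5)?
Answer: -16/14499 ≈ -0.0011035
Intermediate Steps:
N(W) = -11 + W
l(Q) = 1/(5 + Q)
y(J, c) = -1/(3*(1/16 + J)) (y(J, c) = -1/(3*(1/(5 + 11) + J)) = -1/(3*(1/16 + J)))
C(j, r) = 0
y(302, 207) - C(N(-6), -108) = -16/(3 + 48*302) - 1*0 = -16/(3 + 14496) + 0 = -16/14499 + 0 = -16/14499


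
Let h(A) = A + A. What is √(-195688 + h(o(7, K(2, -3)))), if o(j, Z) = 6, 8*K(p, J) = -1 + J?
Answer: 2*I*√48919 ≈ 442.35*I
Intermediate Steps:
K(p, J) = -⅛ + J/8 (K(p, J) = (-1 + J)/8 = -⅛ + J/8)
h(A) = 2*A
√(-195688 + h(o(7, K(2, -3)))) = √(-195688 + 2*6) = √(-195688 + 12) = √(-195676) = 2*I*√48919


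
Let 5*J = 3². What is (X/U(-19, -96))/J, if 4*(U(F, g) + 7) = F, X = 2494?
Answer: -49880/423 ≈ -117.92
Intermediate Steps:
U(F, g) = -7 + F/4
J = 9/5 (J = (⅕)*3² = (⅕)*9 = 9/5 ≈ 1.8000)
(X/U(-19, -96))/J = (2494/(-7 + (¼)*(-19)))/(9/5) = (2494/(-7 - 19/4))*(5/9) = (2494/(-47/4))*(5/9) = (2494*(-4/47))*(5/9) = -9976/47*5/9 = -49880/423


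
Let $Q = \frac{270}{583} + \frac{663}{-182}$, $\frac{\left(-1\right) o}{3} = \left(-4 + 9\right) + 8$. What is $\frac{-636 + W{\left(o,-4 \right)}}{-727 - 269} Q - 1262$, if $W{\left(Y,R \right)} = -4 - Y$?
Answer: $- \frac{3424946659}{2709784} \approx -1263.9$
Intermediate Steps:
$o = -39$ ($o = - 3 \left(\left(-4 + 9\right) + 8\right) = - 3 \left(5 + 8\right) = \left(-3\right) 13 = -39$)
$Q = - \frac{25953}{8162}$ ($Q = 270 \cdot \frac{1}{583} + 663 \left(- \frac{1}{182}\right) = \frac{270}{583} - \frac{51}{14} = - \frac{25953}{8162} \approx -3.1797$)
$\frac{-636 + W{\left(o,-4 \right)}}{-727 - 269} Q - 1262 = \frac{-636 - -35}{-727 - 269} \left(- \frac{25953}{8162}\right) - 1262 = \frac{-636 + \left(-4 + 39\right)}{-996} \left(- \frac{25953}{8162}\right) - 1262 = \left(-636 + 35\right) \left(- \frac{1}{996}\right) \left(- \frac{25953}{8162}\right) - 1262 = \left(-601\right) \left(- \frac{1}{996}\right) \left(- \frac{25953}{8162}\right) - 1262 = \frac{601}{996} \left(- \frac{25953}{8162}\right) - 1262 = - \frac{5199251}{2709784} - 1262 = - \frac{3424946659}{2709784}$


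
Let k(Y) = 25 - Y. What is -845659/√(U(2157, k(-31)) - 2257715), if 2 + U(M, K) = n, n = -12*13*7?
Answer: 845659*I*√2258809/2258809 ≈ 562.67*I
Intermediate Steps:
n = -1092 (n = -156*7 = -1092)
U(M, K) = -1094 (U(M, K) = -2 - 1092 = -1094)
-845659/√(U(2157, k(-31)) - 2257715) = -845659/√(-1094 - 2257715) = -845659*(-I*√2258809/2258809) = -(-845659)*I*√2258809/2258809 = 845659*I*√2258809/2258809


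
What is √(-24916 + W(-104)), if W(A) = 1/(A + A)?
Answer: I*√67372877/52 ≈ 157.85*I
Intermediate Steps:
W(A) = 1/(2*A)
√(-24916 + W(-104)) = √(-24916 + (½)/(-104)) = √(-24916 + (½)*(-1/104)) = √(-24916 - 1/208) = √(-5182529/208) = I*√67372877/52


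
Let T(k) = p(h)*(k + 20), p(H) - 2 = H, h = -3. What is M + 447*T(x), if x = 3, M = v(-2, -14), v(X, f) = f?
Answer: -10295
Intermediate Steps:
p(H) = 2 + H
M = -14
T(k) = -20 - k (T(k) = (2 - 3)*(k + 20) = -(20 + k) = -20 - k)
M + 447*T(x) = -14 + 447*(-20 - 1*3) = -14 + 447*(-20 - 3) = -14 + 447*(-23) = -14 - 10281 = -10295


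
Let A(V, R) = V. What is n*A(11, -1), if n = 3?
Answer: 33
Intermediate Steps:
n*A(11, -1) = 3*11 = 33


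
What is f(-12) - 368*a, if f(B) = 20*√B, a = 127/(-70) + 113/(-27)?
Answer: 2086376/945 + 40*I*√3 ≈ 2207.8 + 69.282*I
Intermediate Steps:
a = -11339/1890 (a = 127*(-1/70) + 113*(-1/27) = -127/70 - 113/27 = -11339/1890 ≈ -5.9995)
f(-12) - 368*a = 20*√(-12) - 368*(-11339/1890) = 20*(2*I*√3) + 2086376/945 = 40*I*√3 + 2086376/945 = 2086376/945 + 40*I*√3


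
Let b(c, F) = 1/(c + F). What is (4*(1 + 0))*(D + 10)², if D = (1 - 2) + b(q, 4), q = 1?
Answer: 8464/25 ≈ 338.56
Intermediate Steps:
b(c, F) = 1/(F + c)
D = -⅘ (D = (1 - 2) + 1/(4 + 1) = -1 + 1/5 = -1 + ⅕ = -⅘ ≈ -0.80000)
(4*(1 + 0))*(D + 10)² = (4*(1 + 0))*(-⅘ + 10)² = (4*1)*(46/5)² = 4*(2116/25) = 8464/25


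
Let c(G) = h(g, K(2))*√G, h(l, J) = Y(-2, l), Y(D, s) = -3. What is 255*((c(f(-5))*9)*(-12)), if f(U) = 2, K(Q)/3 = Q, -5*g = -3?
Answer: 82620*√2 ≈ 1.1684e+5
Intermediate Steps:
g = ⅗ (g = -⅕*(-3) = ⅗ ≈ 0.60000)
K(Q) = 3*Q
h(l, J) = -3
c(G) = -3*√G
255*((c(f(-5))*9)*(-12)) = 255*((-3*√2*9)*(-12)) = 255*(-27*√2*(-12)) = 255*(324*√2) = 82620*√2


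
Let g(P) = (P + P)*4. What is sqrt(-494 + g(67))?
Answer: sqrt(42) ≈ 6.4807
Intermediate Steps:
g(P) = 8*P (g(P) = (2*P)*4 = 8*P)
sqrt(-494 + g(67)) = sqrt(-494 + 8*67) = sqrt(-494 + 536) = sqrt(42)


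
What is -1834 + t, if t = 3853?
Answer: 2019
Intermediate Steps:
-1834 + t = -1834 + 3853 = 2019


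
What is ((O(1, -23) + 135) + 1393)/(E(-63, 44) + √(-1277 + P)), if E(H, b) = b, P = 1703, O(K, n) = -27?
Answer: 33022/755 - 1501*√426/1510 ≈ 23.221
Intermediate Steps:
((O(1, -23) + 135) + 1393)/(E(-63, 44) + √(-1277 + P)) = ((-27 + 135) + 1393)/(44 + √(-1277 + 1703)) = (108 + 1393)/(44 + √426) = 1501/(44 + √426)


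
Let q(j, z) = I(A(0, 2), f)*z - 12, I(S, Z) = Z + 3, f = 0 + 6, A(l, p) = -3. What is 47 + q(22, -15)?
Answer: -100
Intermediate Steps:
f = 6
I(S, Z) = 3 + Z
q(j, z) = -12 + 9*z (q(j, z) = (3 + 6)*z - 12 = 9*z - 12 = -12 + 9*z)
47 + q(22, -15) = 47 + (-12 + 9*(-15)) = 47 + (-12 - 135) = 47 - 147 = -100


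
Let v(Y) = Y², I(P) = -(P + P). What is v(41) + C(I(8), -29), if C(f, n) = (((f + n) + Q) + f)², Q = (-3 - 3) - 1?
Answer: 6305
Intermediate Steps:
Q = -7 (Q = -6 - 1 = -7)
I(P) = -2*P
C(f, n) = (-7 + n + 2*f)² (C(f, n) = (((f + n) - 7) + f)² = ((-7 + f + n) + f)² = (-7 + n + 2*f)²)
v(41) + C(I(8), -29) = 41² + (-7 - 29 + 2*(-2*8))² = 1681 + (-7 - 29 + 2*(-16))² = 1681 + (-7 - 29 - 32)² = 1681 + (-68)² = 1681 + 4624 = 6305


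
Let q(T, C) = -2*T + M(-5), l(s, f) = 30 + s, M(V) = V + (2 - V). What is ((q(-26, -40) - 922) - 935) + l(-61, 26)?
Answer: -1834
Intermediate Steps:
M(V) = 2
q(T, C) = 2 - 2*T (q(T, C) = -2*T + 2 = 2 - 2*T)
((q(-26, -40) - 922) - 935) + l(-61, 26) = (((2 - 2*(-26)) - 922) - 935) + (30 - 61) = (((2 + 52) - 922) - 935) - 31 = ((54 - 922) - 935) - 31 = (-868 - 935) - 31 = -1803 - 31 = -1834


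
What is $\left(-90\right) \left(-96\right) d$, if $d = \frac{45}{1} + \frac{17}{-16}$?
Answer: $379620$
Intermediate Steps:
$d = \frac{703}{16}$ ($d = 45 \cdot 1 + 17 \left(- \frac{1}{16}\right) = 45 - \frac{17}{16} = \frac{703}{16} \approx 43.938$)
$\left(-90\right) \left(-96\right) d = \left(-90\right) \left(-96\right) \frac{703}{16} = 8640 \cdot \frac{703}{16} = 379620$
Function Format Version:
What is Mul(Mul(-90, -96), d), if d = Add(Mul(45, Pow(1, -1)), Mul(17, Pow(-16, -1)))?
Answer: 379620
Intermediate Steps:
d = Rational(703, 16) (d = Add(Mul(45, 1), Mul(17, Rational(-1, 16))) = Add(45, Rational(-17, 16)) = Rational(703, 16) ≈ 43.938)
Mul(Mul(-90, -96), d) = Mul(Mul(-90, -96), Rational(703, 16)) = Mul(8640, Rational(703, 16)) = 379620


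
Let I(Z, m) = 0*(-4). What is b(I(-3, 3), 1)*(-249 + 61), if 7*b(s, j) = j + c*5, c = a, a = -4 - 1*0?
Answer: 3572/7 ≈ 510.29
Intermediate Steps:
a = -4 (a = -4 + 0 = -4)
I(Z, m) = 0
c = -4
b(s, j) = -20/7 + j/7 (b(s, j) = (j - 4*5)/7 = (j - 20)/7 = (-20 + j)/7 = -20/7 + j/7)
b(I(-3, 3), 1)*(-249 + 61) = (-20/7 + (⅐)*1)*(-249 + 61) = (-20/7 + ⅐)*(-188) = -19/7*(-188) = 3572/7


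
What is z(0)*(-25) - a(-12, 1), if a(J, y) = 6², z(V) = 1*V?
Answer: -36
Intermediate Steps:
z(V) = V
a(J, y) = 36
z(0)*(-25) - a(-12, 1) = 0*(-25) - 1*36 = 0 - 36 = -36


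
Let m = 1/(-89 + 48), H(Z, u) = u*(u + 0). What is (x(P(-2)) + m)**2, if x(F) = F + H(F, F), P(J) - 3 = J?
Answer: 6561/1681 ≈ 3.9030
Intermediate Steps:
P(J) = 3 + J
H(Z, u) = u**2 (H(Z, u) = u*u = u**2)
x(F) = F + F**2
m = -1/41 (m = 1/(-41) = -1/41 ≈ -0.024390)
(x(P(-2)) + m)**2 = ((3 - 2)*(1 + (3 - 2)) - 1/41)**2 = (1*(1 + 1) - 1/41)**2 = (1*2 - 1/41)**2 = (2 - 1/41)**2 = (81/41)**2 = 6561/1681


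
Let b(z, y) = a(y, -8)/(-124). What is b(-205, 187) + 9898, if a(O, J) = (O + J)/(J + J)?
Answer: 19637811/1984 ≈ 9898.1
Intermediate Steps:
a(O, J) = (J + O)/(2*J) (a(O, J) = (J + O)/((2*J)) = (J + O)*(1/(2*J)) = (J + O)/(2*J))
b(z, y) = -1/248 + y/1984 (b(z, y) = ((1/2)*(-8 + y)/(-8))/(-124) = ((1/2)*(-1/8)*(-8 + y))*(-1/124) = (1/2 - y/16)*(-1/124) = -1/248 + y/1984)
b(-205, 187) + 9898 = (-1/248 + (1/1984)*187) + 9898 = (-1/248 + 187/1984) + 9898 = 179/1984 + 9898 = 19637811/1984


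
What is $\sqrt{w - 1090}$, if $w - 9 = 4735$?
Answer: $3 \sqrt{406} \approx 60.448$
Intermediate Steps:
$w = 4744$ ($w = 9 + 4735 = 4744$)
$\sqrt{w - 1090} = \sqrt{4744 - 1090} = \sqrt{3654} = 3 \sqrt{406}$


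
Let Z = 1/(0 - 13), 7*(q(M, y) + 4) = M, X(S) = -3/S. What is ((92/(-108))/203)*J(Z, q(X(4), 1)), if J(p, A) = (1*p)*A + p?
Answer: -23/22932 ≈ -0.0010030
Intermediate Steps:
q(M, y) = -4 + M/7
Z = -1/13 (Z = 1/(-13) = -1/13 ≈ -0.076923)
J(p, A) = p + A*p (J(p, A) = p*A + p = A*p + p = p + A*p)
((92/(-108))/203)*J(Z, q(X(4), 1)) = ((92/(-108))/203)*(-(1 + (-4 + (-3/4)/7))/13) = ((92*(-1/108))*(1/203))*(-(1 + (-4 + (-3*¼)/7))/13) = (-23/27*1/203)*(-(1 + (-4 + (⅐)*(-¾)))/13) = -(-23)*(1 + (-4 - 3/28))/71253 = -(-23)*(1 - 115/28)/71253 = -(-23)*(-87)/(71253*28) = -23/5481*87/364 = -23/22932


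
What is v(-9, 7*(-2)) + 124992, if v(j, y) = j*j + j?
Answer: 125064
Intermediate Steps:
v(j, y) = j + j² (v(j, y) = j² + j = j + j²)
v(-9, 7*(-2)) + 124992 = -9*(1 - 9) + 124992 = -9*(-8) + 124992 = 72 + 124992 = 125064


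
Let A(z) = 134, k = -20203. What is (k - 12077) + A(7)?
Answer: -32146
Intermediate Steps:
(k - 12077) + A(7) = (-20203 - 12077) + 134 = -32280 + 134 = -32146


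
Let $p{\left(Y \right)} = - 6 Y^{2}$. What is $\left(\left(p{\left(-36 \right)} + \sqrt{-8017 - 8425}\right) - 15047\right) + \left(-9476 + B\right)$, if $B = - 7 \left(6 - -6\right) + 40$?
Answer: $-32343 + i \sqrt{16442} \approx -32343.0 + 128.23 i$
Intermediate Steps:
$B = -44$ ($B = - 7 \left(6 + 6\right) + 40 = \left(-7\right) 12 + 40 = -84 + 40 = -44$)
$\left(\left(p{\left(-36 \right)} + \sqrt{-8017 - 8425}\right) - 15047\right) + \left(-9476 + B\right) = \left(\left(- 6 \left(-36\right)^{2} + \sqrt{-8017 - 8425}\right) - 15047\right) - 9520 = \left(\left(\left(-6\right) 1296 + \sqrt{-16442}\right) - 15047\right) - 9520 = \left(\left(-7776 + i \sqrt{16442}\right) - 15047\right) - 9520 = \left(-22823 + i \sqrt{16442}\right) - 9520 = -32343 + i \sqrt{16442}$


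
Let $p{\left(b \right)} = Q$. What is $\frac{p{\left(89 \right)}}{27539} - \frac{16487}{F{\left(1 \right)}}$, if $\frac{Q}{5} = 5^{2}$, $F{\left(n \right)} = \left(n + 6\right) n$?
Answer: $- \frac{454034618}{192773} \approx -2355.3$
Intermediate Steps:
$F{\left(n \right)} = n \left(6 + n\right)$ ($F{\left(n \right)} = \left(6 + n\right) n = n \left(6 + n\right)$)
$Q = 125$ ($Q = 5 \cdot 5^{2} = 5 \cdot 25 = 125$)
$p{\left(b \right)} = 125$
$\frac{p{\left(89 \right)}}{27539} - \frac{16487}{F{\left(1 \right)}} = \frac{125}{27539} - \frac{16487}{1 \left(6 + 1\right)} = 125 \cdot \frac{1}{27539} - \frac{16487}{1 \cdot 7} = \frac{125}{27539} - \frac{16487}{7} = - \frac{454034618}{192773}$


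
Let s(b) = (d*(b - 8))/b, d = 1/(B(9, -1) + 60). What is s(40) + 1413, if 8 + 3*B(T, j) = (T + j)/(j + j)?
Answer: 98911/70 ≈ 1413.0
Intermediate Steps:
B(T, j) = -8/3 + (T + j)/(6*j) (B(T, j) = -8/3 + ((T + j)/(j + j))/3 = -8/3 + ((T + j)/((2*j)))/3 = -8/3 + ((T + j)*(1/(2*j)))/3 = -8/3 + ((T + j)/(2*j))/3 = -8/3 + (T + j)/(6*j))
d = 1/56 (d = 1/((1/6)*(9 - 15*(-1))/(-1) + 60) = 1/((1/6)*(-1)*(9 + 15) + 60) = 1/((1/6)*(-1)*24 + 60) = 1/(-4 + 60) = 1/56 ≈ 0.017857)
s(b) = (-1/7 + b/56)/b (s(b) = ((b - 8)/56)/b = ((-8 + b)/56)/b = (-1/7 + b/56)/b)
s(40) + 1413 = (1/56)*(-8 + 40)/40 + 1413 = (1/56)*(1/40)*32 + 1413 = 1/70 + 1413 = 98911/70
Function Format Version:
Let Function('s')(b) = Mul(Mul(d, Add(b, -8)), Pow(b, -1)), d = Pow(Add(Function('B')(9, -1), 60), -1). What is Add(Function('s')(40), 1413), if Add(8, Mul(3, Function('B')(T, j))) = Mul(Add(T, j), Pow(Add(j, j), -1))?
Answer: Rational(98911, 70) ≈ 1413.0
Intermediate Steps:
Function('B')(T, j) = Add(Rational(-8, 3), Mul(Rational(1, 6), Pow(j, -1), Add(T, j))) (Function('B')(T, j) = Add(Rational(-8, 3), Mul(Rational(1, 3), Mul(Add(T, j), Pow(Add(j, j), -1)))) = Add(Rational(-8, 3), Mul(Rational(1, 3), Mul(Add(T, j), Pow(Mul(2, j), -1)))) = Add(Rational(-8, 3), Mul(Rational(1, 3), Mul(Add(T, j), Mul(Rational(1, 2), Pow(j, -1))))) = Add(Rational(-8, 3), Mul(Rational(1, 3), Mul(Rational(1, 2), Pow(j, -1), Add(T, j)))) = Add(Rational(-8, 3), Mul(Rational(1, 6), Pow(j, -1), Add(T, j))))
d = Rational(1, 56) (d = Pow(Add(Mul(Rational(1, 6), Pow(-1, -1), Add(9, Mul(-15, -1))), 60), -1) = Pow(Add(Mul(Rational(1, 6), -1, Add(9, 15)), 60), -1) = Pow(Add(Mul(Rational(1, 6), -1, 24), 60), -1) = Pow(Add(-4, 60), -1) = Pow(56, -1) = Rational(1, 56) ≈ 0.017857)
Function('s')(b) = Mul(Pow(b, -1), Add(Rational(-1, 7), Mul(Rational(1, 56), b))) (Function('s')(b) = Mul(Mul(Rational(1, 56), Add(b, -8)), Pow(b, -1)) = Mul(Mul(Rational(1, 56), Add(-8, b)), Pow(b, -1)) = Mul(Add(Rational(-1, 7), Mul(Rational(1, 56), b)), Pow(b, -1)) = Mul(Pow(b, -1), Add(Rational(-1, 7), Mul(Rational(1, 56), b))))
Add(Function('s')(40), 1413) = Add(Mul(Rational(1, 56), Pow(40, -1), Add(-8, 40)), 1413) = Add(Mul(Rational(1, 56), Rational(1, 40), 32), 1413) = Add(Rational(1, 70), 1413) = Rational(98911, 70)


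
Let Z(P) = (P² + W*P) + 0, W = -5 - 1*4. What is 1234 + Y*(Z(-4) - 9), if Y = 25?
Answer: 2309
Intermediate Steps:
W = -9 (W = -5 - 4 = -9)
Z(P) = P² - 9*P (Z(P) = (P² - 9*P) + 0 = P² - 9*P)
1234 + Y*(Z(-4) - 9) = 1234 + 25*(-4*(-9 - 4) - 9) = 1234 + 25*(-4*(-13) - 9) = 1234 + 25*(52 - 9) = 1234 + 25*43 = 1234 + 1075 = 2309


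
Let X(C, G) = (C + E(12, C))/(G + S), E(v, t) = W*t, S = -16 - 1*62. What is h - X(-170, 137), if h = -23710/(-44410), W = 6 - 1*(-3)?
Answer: 7689589/262019 ≈ 29.347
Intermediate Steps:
S = -78 (S = -16 - 62 = -78)
W = 9 (W = 6 + 3 = 9)
E(v, t) = 9*t
X(C, G) = 10*C/(-78 + G) (X(C, G) = (C + 9*C)/(G - 78) = (10*C)/(-78 + G) = 10*C/(-78 + G))
h = 2371/4441 (h = -23710*(-1/44410) = 2371/4441 ≈ 0.53389)
h - X(-170, 137) = 2371/4441 - 10*(-170)/(-78 + 137) = 2371/4441 - 10*(-170)/59 = 2371/4441 - 1*(-1700/59) = 2371/4441 + 1700/59 = 7689589/262019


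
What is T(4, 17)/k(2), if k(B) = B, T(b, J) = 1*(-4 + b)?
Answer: 0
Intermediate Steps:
T(b, J) = -4 + b
T(4, 17)/k(2) = (-4 + 4)/2 = 0*(½) = 0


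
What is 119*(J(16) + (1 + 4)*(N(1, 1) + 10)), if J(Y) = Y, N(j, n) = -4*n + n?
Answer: 6069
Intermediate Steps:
N(j, n) = -3*n
119*(J(16) + (1 + 4)*(N(1, 1) + 10)) = 119*(16 + (1 + 4)*(-3*1 + 10)) = 119*(16 + 5*(-3 + 10)) = 119*(16 + 5*7) = 119*(16 + 35) = 119*51 = 6069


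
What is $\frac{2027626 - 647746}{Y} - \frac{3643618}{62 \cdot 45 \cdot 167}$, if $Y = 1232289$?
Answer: $- \frac{213725716289}{31897800765} \approx -6.7003$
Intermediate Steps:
$\frac{2027626 - 647746}{Y} - \frac{3643618}{62 \cdot 45 \cdot 167} = \frac{2027626 - 647746}{1232289} - \frac{3643618}{62 \cdot 45 \cdot 167} = \left(2027626 - 647746\right) \frac{1}{1232289} - \frac{3643618}{2790 \cdot 167} = 1379880 \cdot \frac{1}{1232289} - \frac{3643618}{465930} = \frac{153320}{136921} - \frac{1821809}{232965} = - \frac{213725716289}{31897800765}$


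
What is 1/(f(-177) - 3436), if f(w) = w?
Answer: -1/3613 ≈ -0.00027678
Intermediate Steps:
1/(f(-177) - 3436) = 1/(-177 - 3436) = 1/(-3613) = -1/3613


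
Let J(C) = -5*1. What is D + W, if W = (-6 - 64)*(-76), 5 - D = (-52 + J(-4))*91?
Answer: 10512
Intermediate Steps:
J(C) = -5
D = 5192 (D = 5 - (-52 - 5)*91 = 5 - (-57)*91 = 5 - 1*(-5187) = 5 + 5187 = 5192)
W = 5320 (W = -70*(-76) = 5320)
D + W = 5192 + 5320 = 10512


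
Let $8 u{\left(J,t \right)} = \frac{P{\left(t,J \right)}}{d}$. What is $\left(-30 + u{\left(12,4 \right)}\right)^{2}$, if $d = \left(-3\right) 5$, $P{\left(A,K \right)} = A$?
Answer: $\frac{811801}{900} \approx 902.0$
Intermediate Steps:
$d = -15$
$u{\left(J,t \right)} = - \frac{t}{120}$ ($u{\left(J,t \right)} = \frac{t \frac{1}{-15}}{8} = \frac{t \left(- \frac{1}{15}\right)}{8} = \frac{\left(- \frac{1}{15}\right) t}{8} = - \frac{t}{120}$)
$\left(-30 + u{\left(12,4 \right)}\right)^{2} = \left(-30 - \frac{1}{30}\right)^{2} = \left(- \frac{901}{30}\right)^{2} = \frac{811801}{900}$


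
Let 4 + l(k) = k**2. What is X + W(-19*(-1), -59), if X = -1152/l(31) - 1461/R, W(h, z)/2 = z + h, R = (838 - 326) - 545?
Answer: -1071/29 ≈ -36.931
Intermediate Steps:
l(k) = -4 + k**2
R = -33 (R = 512 - 545 = -33)
W(h, z) = 2*h + 2*z (W(h, z) = 2*(z + h) = 2*(h + z) = 2*h + 2*z)
X = 1249/29 (X = -1152/(-4 + 31**2) - 1461/(-33) = -1152/(-4 + 961) - 1461*(-1/33) = -1152/957 + 487/11 = -1152*1/957 + 487/11 = -384/319 + 487/11 = 1249/29 ≈ 43.069)
X + W(-19*(-1), -59) = 1249/29 + (2*(-19*(-1)) + 2*(-59)) = 1249/29 + (2*19 - 118) = 1249/29 + (38 - 118) = 1249/29 - 80 = -1071/29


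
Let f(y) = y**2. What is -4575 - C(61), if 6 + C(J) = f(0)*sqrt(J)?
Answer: -4569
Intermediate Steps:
C(J) = -6 (C(J) = -6 + 0**2*sqrt(J) = -6 + 0*sqrt(J) = -6 + 0 = -6)
-4575 - C(61) = -4575 - 1*(-6) = -4575 + 6 = -4569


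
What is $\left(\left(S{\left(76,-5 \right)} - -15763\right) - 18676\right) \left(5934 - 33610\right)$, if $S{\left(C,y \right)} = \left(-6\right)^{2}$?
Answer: $79623852$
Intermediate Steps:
$S{\left(C,y \right)} = 36$
$\left(\left(S{\left(76,-5 \right)} - -15763\right) - 18676\right) \left(5934 - 33610\right) = \left(\left(36 - -15763\right) - 18676\right) \left(5934 - 33610\right) = \left(\left(36 + 15763\right) - 18676\right) \left(-27676\right) = \left(15799 - 18676\right) \left(-27676\right) = \left(-2877\right) \left(-27676\right) = 79623852$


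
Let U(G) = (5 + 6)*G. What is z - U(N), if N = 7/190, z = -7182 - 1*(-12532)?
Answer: 1016423/190 ≈ 5349.6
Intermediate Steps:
z = 5350 (z = -7182 + 12532 = 5350)
N = 7/190 (N = 7*(1/190) = 7/190 ≈ 0.036842)
U(G) = 11*G
z - U(N) = 5350 - 11*7/190 = 5350 - 1*77/190 = 5350 - 77/190 = 1016423/190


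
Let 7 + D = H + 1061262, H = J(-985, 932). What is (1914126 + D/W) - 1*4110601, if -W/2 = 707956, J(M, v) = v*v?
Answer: -3110017240079/1415912 ≈ -2.1965e+6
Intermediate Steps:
J(M, v) = v²
H = 868624 (H = 932² = 868624)
W = -1415912 (W = -2*707956 = -1415912)
D = 1929879 (D = -7 + (868624 + 1061262) = -7 + 1929886 = 1929879)
(1914126 + D/W) - 1*4110601 = (1914126 + 1929879/(-1415912)) - 1*4110601 = (1914126 + 1929879*(-1/1415912)) - 4110601 = (1914126 - 1929879/1415912) - 4110601 = 2710232043033/1415912 - 4110601 = -3110017240079/1415912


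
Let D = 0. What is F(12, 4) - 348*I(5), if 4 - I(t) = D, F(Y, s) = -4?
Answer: -1396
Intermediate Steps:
I(t) = 4 (I(t) = 4 - 1*0 = 4 + 0 = 4)
F(12, 4) - 348*I(5) = -4 - 348*4 = -4 - 1392 = -1396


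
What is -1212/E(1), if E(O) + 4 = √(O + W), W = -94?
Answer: 4848/109 + 1212*I*√93/109 ≈ 44.477 + 107.23*I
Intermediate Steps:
E(O) = -4 + √(-94 + O) (E(O) = -4 + √(O - 94) = -4 + √(-94 + O))
-1212/E(1) = -1212/(-4 + √(-94 + 1)) = -1212/(-4 + √(-93)) = -1212/(-4 + I*√93)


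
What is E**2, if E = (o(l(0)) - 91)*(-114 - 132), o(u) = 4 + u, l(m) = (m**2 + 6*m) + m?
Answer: 458045604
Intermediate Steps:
l(m) = m**2 + 7*m
E = 21402 (E = ((4 + 0*(7 + 0)) - 91)*(-114 - 132) = ((4 + 0*7) - 91)*(-246) = ((4 + 0) - 91)*(-246) = (4 - 91)*(-246) = -87*(-246) = 21402)
E**2 = 21402**2 = 458045604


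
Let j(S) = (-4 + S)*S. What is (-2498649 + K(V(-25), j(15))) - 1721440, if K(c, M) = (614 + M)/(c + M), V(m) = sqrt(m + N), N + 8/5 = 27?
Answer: -574450532272/136123 - 779*sqrt(10)/136123 ≈ -4.2201e+6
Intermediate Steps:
N = 127/5 (N = -8/5 + 27 = 127/5 ≈ 25.400)
j(S) = S*(-4 + S)
V(m) = sqrt(127/5 + m) (V(m) = sqrt(m + 127/5) = sqrt(127/5 + m))
K(c, M) = (614 + M)/(M + c)
(-2498649 + K(V(-25), j(15))) - 1721440 = (-2498649 + (614 + 15*(-4 + 15))/(15*(-4 + 15) + sqrt(635 + 25*(-25))/5)) - 1721440 = (-2498649 + (614 + 15*11)/(15*11 + sqrt(635 - 625)/5)) - 1721440 = (-2498649 + (614 + 165)/(165 + sqrt(10)/5)) - 1721440 = (-2498649 + 779/(165 + sqrt(10)/5)) - 1721440 = -4220089 + 779/(165 + sqrt(10)/5)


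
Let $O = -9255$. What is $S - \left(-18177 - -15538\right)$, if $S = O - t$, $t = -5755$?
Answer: $-861$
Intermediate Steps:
$S = -3500$ ($S = -9255 - -5755 = -9255 + 5755 = -3500$)
$S - \left(-18177 - -15538\right) = -3500 - \left(-18177 - -15538\right) = -3500 - \left(-18177 + 15538\right) = -3500 - -2639 = -3500 + 2639 = -861$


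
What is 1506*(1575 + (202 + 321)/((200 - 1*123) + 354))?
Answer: 1023098088/431 ≈ 2.3738e+6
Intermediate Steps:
1506*(1575 + (202 + 321)/((200 - 1*123) + 354)) = 1506*(1575 + 523/((200 - 123) + 354)) = 1506*(1575 + 523/(77 + 354)) = 1506*(1575 + 523/431) = 1506*(679348/431) = 1023098088/431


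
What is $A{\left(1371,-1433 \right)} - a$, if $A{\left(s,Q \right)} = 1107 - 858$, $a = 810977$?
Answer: $-810728$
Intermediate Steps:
$A{\left(s,Q \right)} = 249$ ($A{\left(s,Q \right)} = 1107 - 858 = 249$)
$A{\left(1371,-1433 \right)} - a = 249 - 810977 = -810728$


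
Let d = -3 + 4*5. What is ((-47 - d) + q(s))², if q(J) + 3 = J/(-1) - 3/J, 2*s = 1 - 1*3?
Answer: 3969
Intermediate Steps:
s = -1 (s = (1 - 1*3)/2 = (1 - 3)/2 = (½)*(-2) = -1)
q(J) = -3 - J - 3/J (q(J) = -3 + (J/(-1) - 3/J) = -3 + (J*(-1) - 3/J) = -3 + (-J - 3/J) = -3 - J - 3/J)
d = 17 (d = -3 + 20 = 17)
((-47 - d) + q(s))² = ((-47 - 1*17) + (-3 - 1*(-1) - 3/(-1)))² = ((-47 - 17) + (-3 + 1 - 3*(-1)))² = (-64 + (-3 + 1 + 3))² = (-64 + 1)² = (-63)² = 3969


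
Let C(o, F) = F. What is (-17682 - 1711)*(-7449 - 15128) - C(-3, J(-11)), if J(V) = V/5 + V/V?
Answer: 2189178811/5 ≈ 4.3784e+8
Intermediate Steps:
J(V) = 1 + V/5 (J(V) = V*(⅕) + 1 = V/5 + 1 = 1 + V/5)
(-17682 - 1711)*(-7449 - 15128) - C(-3, J(-11)) = (-17682 - 1711)*(-7449 - 15128) - (1 + (⅕)*(-11)) = -19393*(-22577) - (1 - 11/5) = 437835761 - 1*(-6/5) = 437835761 + 6/5 = 2189178811/5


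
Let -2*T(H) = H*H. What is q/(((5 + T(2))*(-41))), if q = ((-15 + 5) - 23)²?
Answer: -363/41 ≈ -8.8537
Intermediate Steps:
T(H) = -H²/2 (T(H) = -H*H/2 = -H²/2)
q = 1089 (q = (-10 - 23)² = (-33)² = 1089)
q/(((5 + T(2))*(-41))) = 1089/(((5 - ½*2²)*(-41))) = 1089/(((5 - ½*4)*(-41))) = 1089/(((5 - 2)*(-41))) = 1089/((3*(-41))) = 1089/(-123) = 1089*(-1/123) = -363/41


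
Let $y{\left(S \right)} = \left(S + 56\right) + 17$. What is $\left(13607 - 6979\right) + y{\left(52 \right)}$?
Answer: $6753$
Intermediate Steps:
$y{\left(S \right)} = 73 + S$ ($y{\left(S \right)} = \left(56 + S\right) + 17 = 73 + S$)
$\left(13607 - 6979\right) + y{\left(52 \right)} = \left(13607 - 6979\right) + \left(73 + 52\right) = 6628 + 125 = 6753$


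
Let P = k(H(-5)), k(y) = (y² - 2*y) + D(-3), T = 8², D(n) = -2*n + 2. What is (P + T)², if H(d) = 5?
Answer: 7569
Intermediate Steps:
D(n) = 2 - 2*n
T = 64
k(y) = 8 + y² - 2*y (k(y) = (y² - 2*y) + (2 - 2*(-3)) = (y² - 2*y) + (2 + 6) = (y² - 2*y) + 8 = 8 + y² - 2*y)
P = 23 (P = 8 + 5² - 2*5 = 8 + 25 - 10 = 23)
(P + T)² = (23 + 64)² = 87² = 7569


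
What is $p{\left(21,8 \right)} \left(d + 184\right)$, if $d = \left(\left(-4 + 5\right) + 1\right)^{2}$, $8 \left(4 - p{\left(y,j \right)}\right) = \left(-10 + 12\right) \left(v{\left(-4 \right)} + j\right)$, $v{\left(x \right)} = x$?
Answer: $564$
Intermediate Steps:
$p{\left(y,j \right)} = 5 - \frac{j}{4}$ ($p{\left(y,j \right)} = 4 - \frac{\left(-10 + 12\right) \left(-4 + j\right)}{8} = 4 - \frac{2 \left(-4 + j\right)}{8} = 4 - \frac{-8 + 2 j}{8} = 4 - \left(-1 + \frac{j}{4}\right) = 5 - \frac{j}{4}$)
$d = 4$ ($d = \left(1 + 1\right)^{2} = 2^{2} = 4$)
$p{\left(21,8 \right)} \left(d + 184\right) = \left(5 - 2\right) \left(4 + 184\right) = \left(5 - 2\right) 188 = 3 \cdot 188 = 564$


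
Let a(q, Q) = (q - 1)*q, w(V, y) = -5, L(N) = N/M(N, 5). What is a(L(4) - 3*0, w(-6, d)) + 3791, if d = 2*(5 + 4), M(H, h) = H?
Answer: 3791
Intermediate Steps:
L(N) = 1 (L(N) = N/N = 1)
d = 18 (d = 2*9 = 18)
a(q, Q) = q*(-1 + q) (a(q, Q) = (-1 + q)*q = q*(-1 + q))
a(L(4) - 3*0, w(-6, d)) + 3791 = (1 - 3*0)*(-1 + (1 - 3*0)) + 3791 = (1 + 0)*(-1 + (1 + 0)) + 3791 = 1*(-1 + 1) + 3791 = 1*0 + 3791 = 0 + 3791 = 3791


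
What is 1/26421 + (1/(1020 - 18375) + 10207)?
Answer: 1560093862373/152845485 ≈ 10207.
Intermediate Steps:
1/26421 + (1/(1020 - 18375) + 10207) = 1/26421 + (1/(-17355) + 10207) = 1/26421 + (-1/17355 + 10207) = 1/26421 + 177142484/17355 = 1560093862373/152845485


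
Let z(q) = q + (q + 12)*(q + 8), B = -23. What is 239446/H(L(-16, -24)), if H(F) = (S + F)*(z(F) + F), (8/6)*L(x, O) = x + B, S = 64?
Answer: 15324544/685131 ≈ 22.367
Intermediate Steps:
L(x, O) = -69/4 + 3*x/4 (L(x, O) = 3*(x - 23)/4 = 3*(-23 + x)/4 = -69/4 + 3*x/4)
z(q) = q + (8 + q)*(12 + q) (z(q) = q + (12 + q)*(8 + q) = q + (8 + q)*(12 + q))
H(F) = (64 + F)*(96 + F² + 22*F) (H(F) = (64 + F)*((96 + F² + 21*F) + F) = (64 + F)*(96 + F² + 22*F))
239446/H(L(-16, -24)) = 239446/(6144 + (-69/4 + (¾)*(-16))³ + 86*(-69/4 + (¾)*(-16))² + 1504*(-69/4 + (¾)*(-16))) = 239446/(6144 + (-69/4 - 12)³ + 86*(-69/4 - 12)² + 1504*(-69/4 - 12)) = 239446/(6144 + (-117/4)³ + 86*(-117/4)² + 1504*(-117/4)) = 239446/(6144 - 1601613/64 + 86*(13689/16) - 43992) = 239446/(6144 - 1601613/64 + 588627/8 - 43992) = 239446/(685131/64) = 239446*(64/685131) = 15324544/685131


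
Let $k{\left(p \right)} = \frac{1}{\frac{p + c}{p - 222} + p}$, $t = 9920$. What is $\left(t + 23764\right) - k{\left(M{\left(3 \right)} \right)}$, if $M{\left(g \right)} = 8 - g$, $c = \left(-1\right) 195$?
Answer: $\frac{42946883}{1275} \approx 33684.0$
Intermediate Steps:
$c = -195$
$k{\left(p \right)} = \frac{1}{p + \frac{-195 + p}{-222 + p}}$ ($k{\left(p \right)} = \frac{1}{\frac{p - 195}{p - 222} + p} = \frac{1}{\frac{-195 + p}{-222 + p} + p} = \frac{1}{p + \frac{-195 + p}{-222 + p}}$)
$\left(t + 23764\right) - k{\left(M{\left(3 \right)} \right)} = \left(9920 + 23764\right) - \frac{222 - \left(8 - 3\right)}{195 - \left(8 - 3\right)^{2} + 221 \left(8 - 3\right)} = 33684 - \frac{222 - \left(8 - 3\right)}{195 - \left(8 - 3\right)^{2} + 221 \left(8 - 3\right)} = 33684 - \frac{222 - 5}{195 - 5^{2} + 221 \cdot 5} = 33684 - \frac{222 - 5}{195 - 25 + 1105} = 33684 - \frac{1}{195 - 25 + 1105} \cdot 217 = 33684 - \frac{1}{1275} \cdot 217 = 33684 - \frac{217}{1275} = \frac{42946883}{1275}$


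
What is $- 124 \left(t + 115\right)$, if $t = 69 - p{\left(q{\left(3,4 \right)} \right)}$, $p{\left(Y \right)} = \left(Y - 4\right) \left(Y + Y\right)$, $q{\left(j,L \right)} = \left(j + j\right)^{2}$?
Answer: $262880$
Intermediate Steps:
$q{\left(j,L \right)} = 4 j^{2}$ ($q{\left(j,L \right)} = \left(2 j\right)^{2} = 4 j^{2}$)
$p{\left(Y \right)} = 2 Y \left(-4 + Y\right)$ ($p{\left(Y \right)} = \left(-4 + Y\right) 2 Y = 2 Y \left(-4 + Y\right)$)
$t = -2235$ ($t = 69 - 2 \cdot 4 \cdot 3^{2} \left(-4 + 4 \cdot 3^{2}\right) = 69 - 2 \cdot 4 \cdot 9 \left(-4 + 4 \cdot 9\right) = 69 - 2 \cdot 36 \left(-4 + 36\right) = 69 - 2 \cdot 36 \cdot 32 = 69 - 2304 = -2235$)
$- 124 \left(t + 115\right) = - 124 \left(-2235 + 115\right) = \left(-124\right) \left(-2120\right) = 262880$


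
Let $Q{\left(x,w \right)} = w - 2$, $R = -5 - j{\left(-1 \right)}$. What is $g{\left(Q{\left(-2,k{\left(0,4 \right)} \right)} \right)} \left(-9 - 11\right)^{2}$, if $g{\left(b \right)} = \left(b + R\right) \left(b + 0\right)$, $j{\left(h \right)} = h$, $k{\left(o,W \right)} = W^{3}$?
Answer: $1438400$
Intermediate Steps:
$R = -4$ ($R = -5 - -1 = -5 + 1 = -4$)
$Q{\left(x,w \right)} = -2 + w$
$g{\left(b \right)} = b \left(-4 + b\right)$ ($g{\left(b \right)} = \left(b - 4\right) \left(b + 0\right) = \left(-4 + b\right) b = b \left(-4 + b\right)$)
$g{\left(Q{\left(-2,k{\left(0,4 \right)} \right)} \right)} \left(-9 - 11\right)^{2} = \left(-2 + 4^{3}\right) \left(-4 - \left(2 - 4^{3}\right)\right) \left(-9 - 11\right)^{2} = \left(-2 + 64\right) \left(-4 + \left(-2 + 64\right)\right) \left(-20\right)^{2} = 62 \left(-4 + 62\right) 400 = 62 \cdot 58 \cdot 400 = 3596 \cdot 400 = 1438400$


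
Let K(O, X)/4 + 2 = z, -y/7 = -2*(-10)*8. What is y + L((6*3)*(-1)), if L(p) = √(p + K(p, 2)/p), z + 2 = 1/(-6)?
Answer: -1120 + I*√1383/9 ≈ -1120.0 + 4.1321*I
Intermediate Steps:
y = -1120 (y = -7*(-2*(-10))*8 = -140*8 = -7*160 = -1120)
z = -13/6 (z = -2 + 1/(-6) = -2 - ⅙ = -13/6 ≈ -2.1667)
K(O, X) = -50/3 (K(O, X) = -8 + 4*(-13/6) = -8 - 26/3 = -50/3)
L(p) = √(p - 50/(3*p))
y + L((6*3)*(-1)) = -1120 + √(-150/((6*3)*(-1)) + 9*((6*3)*(-1)))/3 = -1120 + √(-150/(18*(-1)) + 9*(18*(-1)))/3 = -1120 + √(-150/(-18) + 9*(-18))/3 = -1120 + √(-150*(-1/18) - 162)/3 = -1120 + √(25/3 - 162)/3 = -1120 + √(-461/3)/3 = -1120 + (I*√1383/3)/3 = -1120 + I*√1383/9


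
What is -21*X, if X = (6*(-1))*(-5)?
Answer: -630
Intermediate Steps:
X = 30 (X = -6*(-5) = 30)
-21*X = -21*30 = -630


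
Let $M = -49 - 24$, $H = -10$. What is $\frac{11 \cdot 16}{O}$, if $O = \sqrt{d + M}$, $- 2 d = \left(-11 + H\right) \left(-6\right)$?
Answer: $- \frac{44 i \sqrt{34}}{17} \approx - 15.092 i$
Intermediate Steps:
$d = -63$ ($d = - \frac{\left(-11 - 10\right) \left(-6\right)}{2} = - \frac{\left(-21\right) \left(-6\right)}{2} = \left(- \frac{1}{2}\right) 126 = -63$)
$M = -73$ ($M = -49 - 24 = -73$)
$O = 2 i \sqrt{34}$ ($O = \sqrt{-63 - 73} = \sqrt{-136} = 2 i \sqrt{34} \approx 11.662 i$)
$\frac{11 \cdot 16}{O} = \frac{11 \cdot 16}{2 i \sqrt{34}} = 176 \left(- \frac{i \sqrt{34}}{68}\right) = - \frac{44 i \sqrt{34}}{17}$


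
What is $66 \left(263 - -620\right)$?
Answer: $58278$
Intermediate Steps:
$66 \left(263 - -620\right) = 66 \left(263 + \left(-163 + 783\right)\right) = 66 \left(263 + 620\right) = 66 \cdot 883 = 58278$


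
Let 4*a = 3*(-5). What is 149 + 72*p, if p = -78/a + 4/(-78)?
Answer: 106789/65 ≈ 1642.9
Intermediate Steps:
a = -15/4 (a = (3*(-5))/4 = (1/4)*(-15) = -15/4 ≈ -3.7500)
p = 4046/195 (p = -78/(-15/4) + 4/(-78) = -78*(-4/15) + 4*(-1/78) = 104/5 - 2/39 = 4046/195 ≈ 20.749)
149 + 72*p = 149 + 72*(4046/195) = 149 + 97104/65 = 106789/65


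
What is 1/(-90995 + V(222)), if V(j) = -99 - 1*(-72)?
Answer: -1/91022 ≈ -1.0986e-5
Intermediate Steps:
V(j) = -27 (V(j) = -99 + 72 = -27)
1/(-90995 + V(222)) = 1/(-90995 - 27) = 1/(-91022) = -1/91022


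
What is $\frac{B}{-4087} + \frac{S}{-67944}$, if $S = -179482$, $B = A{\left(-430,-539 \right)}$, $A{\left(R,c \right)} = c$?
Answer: $\frac{385082375}{138843564} \approx 2.7735$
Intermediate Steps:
$B = -539$
$\frac{B}{-4087} + \frac{S}{-67944} = - \frac{539}{-4087} - \frac{179482}{-67944} = \left(-539\right) \left(- \frac{1}{4087}\right) - - \frac{89741}{33972} = \frac{539}{4087} + \frac{89741}{33972} = \frac{385082375}{138843564}$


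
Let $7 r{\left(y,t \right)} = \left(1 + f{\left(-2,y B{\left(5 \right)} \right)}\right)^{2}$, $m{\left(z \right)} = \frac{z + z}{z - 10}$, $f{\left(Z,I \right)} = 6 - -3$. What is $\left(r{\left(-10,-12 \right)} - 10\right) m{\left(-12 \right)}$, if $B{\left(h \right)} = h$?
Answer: $\frac{360}{77} \approx 4.6753$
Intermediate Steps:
$f{\left(Z,I \right)} = 9$ ($f{\left(Z,I \right)} = 6 + 3 = 9$)
$m{\left(z \right)} = \frac{2 z}{-10 + z}$
$r{\left(y,t \right)} = \frac{100}{7}$ ($r{\left(y,t \right)} = \frac{\left(1 + 9\right)^{2}}{7} = \frac{10^{2}}{7} = \frac{1}{7} \cdot 100 = \frac{100}{7}$)
$\left(r{\left(-10,-12 \right)} - 10\right) m{\left(-12 \right)} = \left(\frac{100}{7} - 10\right) 2 \left(-12\right) \frac{1}{-10 - 12} = \frac{30 \cdot 2 \left(-12\right) \frac{1}{-22}}{7} = \frac{30 \cdot 2 \left(-12\right) \left(- \frac{1}{22}\right)}{7} = \frac{30}{7} \cdot \frac{12}{11} = \frac{360}{77}$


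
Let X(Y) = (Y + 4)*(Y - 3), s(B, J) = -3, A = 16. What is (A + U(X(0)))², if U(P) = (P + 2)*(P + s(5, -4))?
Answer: 27556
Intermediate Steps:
X(Y) = (-3 + Y)*(4 + Y) (X(Y) = (4 + Y)*(-3 + Y) = (-3 + Y)*(4 + Y))
U(P) = (-3 + P)*(2 + P) (U(P) = (P + 2)*(P - 3) = (2 + P)*(-3 + P) = (-3 + P)*(2 + P))
(A + U(X(0)))² = (16 + (-6 + (-12 + 0 + 0²)² - (-12 + 0 + 0²)))² = (16 + (-6 + (-12 + 0 + 0)² - (-12 + 0 + 0)))² = (16 + (-6 + (-12)² - 1*(-12)))² = (16 + (-6 + 144 + 12))² = (16 + 150)² = 166² = 27556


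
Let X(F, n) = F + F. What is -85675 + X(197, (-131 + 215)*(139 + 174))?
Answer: -85281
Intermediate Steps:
X(F, n) = 2*F
-85675 + X(197, (-131 + 215)*(139 + 174)) = -85675 + 2*197 = -85675 + 394 = -85281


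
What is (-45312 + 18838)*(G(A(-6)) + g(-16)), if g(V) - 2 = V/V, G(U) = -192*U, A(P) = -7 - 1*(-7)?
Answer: -79422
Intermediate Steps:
A(P) = 0 (A(P) = -7 + 7 = 0)
g(V) = 3 (g(V) = 2 + V/V = 2 + 1 = 3)
(-45312 + 18838)*(G(A(-6)) + g(-16)) = (-45312 + 18838)*(-192*0 + 3) = -26474*(0 + 3) = -26474*3 = -79422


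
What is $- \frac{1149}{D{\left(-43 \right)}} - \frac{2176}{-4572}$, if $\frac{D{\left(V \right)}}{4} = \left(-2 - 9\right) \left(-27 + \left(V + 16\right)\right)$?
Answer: $- \frac{769}{100584} \approx -0.0076454$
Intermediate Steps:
$D{\left(V \right)} = 484 - 44 V$ ($D{\left(V \right)} = 4 \left(-2 - 9\right) \left(-27 + \left(V + 16\right)\right) = 4 \left(- 11 \left(-27 + \left(16 + V\right)\right)\right) = 4 \left(- 11 \left(-11 + V\right)\right) = 4 \left(121 - 11 V\right) = 484 - 44 V$)
$- \frac{1149}{D{\left(-43 \right)}} - \frac{2176}{-4572} = - \frac{1149}{484 - -1892} - \frac{2176}{-4572} = - \frac{1149}{484 + 1892} - - \frac{544}{1143} = - \frac{1149}{2376} + \frac{544}{1143} = \left(-1149\right) \frac{1}{2376} + \frac{544}{1143} = - \frac{383}{792} + \frac{544}{1143} = - \frac{769}{100584}$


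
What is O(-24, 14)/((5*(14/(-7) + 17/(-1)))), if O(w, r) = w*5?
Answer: 24/19 ≈ 1.2632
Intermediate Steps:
O(w, r) = 5*w
O(-24, 14)/((5*(14/(-7) + 17/(-1)))) = (5*(-24))/((5*(14/(-7) + 17/(-1)))) = -120*1/(5*(14*(-⅐) + 17*(-1))) = -120*1/(5*(-2 - 17)) = -120/(5*(-19)) = -120/(-95) = -120*(-1/95) = 24/19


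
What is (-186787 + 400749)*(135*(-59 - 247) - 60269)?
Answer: -21734045998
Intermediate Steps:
(-186787 + 400749)*(135*(-59 - 247) - 60269) = 213962*(135*(-306) - 60269) = 213962*(-41310 - 60269) = 213962*(-101579) = -21734045998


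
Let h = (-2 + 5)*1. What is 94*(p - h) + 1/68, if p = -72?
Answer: -479399/68 ≈ -7050.0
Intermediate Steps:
h = 3 (h = 3*1 = 3)
94*(p - h) + 1/68 = 94*(-72 - 1*3) + 1/68 = 94*(-72 - 3) + 1/68 = 94*(-75) + 1/68 = -7050 + 1/68 = -479399/68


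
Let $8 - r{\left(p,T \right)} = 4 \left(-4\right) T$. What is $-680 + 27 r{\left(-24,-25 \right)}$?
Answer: $-11264$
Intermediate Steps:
$r{\left(p,T \right)} = 8 + 16 T$ ($r{\left(p,T \right)} = 8 - 4 \left(-4\right) T = 8 - - 16 T = 8 + 16 T$)
$-680 + 27 r{\left(-24,-25 \right)} = -680 + 27 \left(8 + 16 \left(-25\right)\right) = -680 + 27 \left(8 - 400\right) = -680 + 27 \left(-392\right) = -680 - 10584 = -11264$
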